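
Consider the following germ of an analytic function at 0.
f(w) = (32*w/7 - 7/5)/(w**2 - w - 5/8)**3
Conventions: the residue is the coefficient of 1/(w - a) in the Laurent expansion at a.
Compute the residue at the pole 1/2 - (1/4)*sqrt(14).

The residue is -(744/12005)*sqrt(14).

The factor w**2 - w - 5/8 splits as (w - a)(w - a') with a = 1/2 - (1/4)*sqrt(14), a' = 1/2 + (1/4)*sqrt(14). At the order-3 pole a set g(w) = (w - a)^3*f(w) = [32*w/7 - 7/5] / (w - a')^3.
Order-3 pole: residue = g''(a)/2; g''(1/2 - (1/4)*sqrt(14)) = -(1488/12005)*sqrt(14), so the residue is -(744/12005)*sqrt(14).


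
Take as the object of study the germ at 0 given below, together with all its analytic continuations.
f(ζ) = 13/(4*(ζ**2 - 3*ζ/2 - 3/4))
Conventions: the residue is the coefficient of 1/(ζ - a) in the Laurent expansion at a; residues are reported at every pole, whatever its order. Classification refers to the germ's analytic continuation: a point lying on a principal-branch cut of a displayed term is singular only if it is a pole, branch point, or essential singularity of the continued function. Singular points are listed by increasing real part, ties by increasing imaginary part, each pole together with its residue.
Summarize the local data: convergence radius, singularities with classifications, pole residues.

Denominator factor (ζ**2 - 3*ζ/2 - 3/4): discriminant 21/4, real irrational roots 3/4 + (1/4)*sqrt(21) and 3/4 - (1/4)*sqrt(21); poles of order 1, moduli 3/4 + (1/4)*sqrt(21) and -3/4 + (1/4)*sqrt(21).
The radius of convergence is the smallest modulus among the singular points: -3/4 + (1/4)*sqrt(21).
The factor ζ**2 - 3*ζ/2 - 3/4 splits as (ζ - a)(ζ - a') with a = 3/4 - (1/4)*sqrt(21), a' = 3/4 + (1/4)*sqrt(21). At the order-1 pole a set g(ζ) = (ζ - a)*f(ζ) = [13/4] / (ζ - a').
Simple pole: residue = g(a) at a = 3/4 - (1/4)*sqrt(21), which is -(13/42)*sqrt(21).
The factor ζ**2 - 3*ζ/2 - 3/4 splits as (ζ - a)(ζ - a') with a = 3/4 + (1/4)*sqrt(21), a' = 3/4 - (1/4)*sqrt(21). At the order-1 pole a set g(ζ) = (ζ - a)*f(ζ) = [13/4] / (ζ - a').
Simple pole: residue = g(a) at a = 3/4 + (1/4)*sqrt(21), which is (13/42)*sqrt(21).
List the singular points by increasing real part (a conjugate pair: the negative imaginary part first).

Radius of convergence at 0: -3/4 + (1/4)*sqrt(21).
At 3/4 - (1/4)*sqrt(21): a pole of order 1; residue -(13/42)*sqrt(21).
At 3/4 + (1/4)*sqrt(21): a pole of order 1; residue (13/42)*sqrt(21).


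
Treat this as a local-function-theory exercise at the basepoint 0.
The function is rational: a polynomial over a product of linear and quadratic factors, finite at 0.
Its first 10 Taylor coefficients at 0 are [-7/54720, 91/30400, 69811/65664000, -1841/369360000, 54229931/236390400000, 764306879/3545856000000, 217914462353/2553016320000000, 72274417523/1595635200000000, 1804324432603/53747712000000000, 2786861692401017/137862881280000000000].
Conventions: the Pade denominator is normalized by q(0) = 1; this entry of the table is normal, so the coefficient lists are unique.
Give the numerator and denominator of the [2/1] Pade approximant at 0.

The Pade approximant has numerator coefficients [-7/54720, 14699251/4911503040, 297017/275733504]; denominator coefficients [1, 2104/448785].

Taylor coefficients needed (read off): a_0 = -7/54720, a_1 = 91/30400, a_2 = 69811/65664000, a_3 = -1841/369360000.
Write the denominator as Q(h) = 1 + q1*h. Requiring Q*f - P = O(h^4) with deg P <= 2 kills the coefficients of h^3..h^3 in Q*f:
  h^3: a_3 + q1*a_2 = 0, i.e. -1841/369360000 + (69811/65664000)*q1 = 0.
Solving this linear system: q1 = 2104/448785.
The numerator is Q*f truncated at degree 2: P0 = a_0 = -7/54720; P1 = a_1 + q1*a_0 = 14699251/4911503040; P2 = a_2 + q1*a_1 = 297017/275733504.


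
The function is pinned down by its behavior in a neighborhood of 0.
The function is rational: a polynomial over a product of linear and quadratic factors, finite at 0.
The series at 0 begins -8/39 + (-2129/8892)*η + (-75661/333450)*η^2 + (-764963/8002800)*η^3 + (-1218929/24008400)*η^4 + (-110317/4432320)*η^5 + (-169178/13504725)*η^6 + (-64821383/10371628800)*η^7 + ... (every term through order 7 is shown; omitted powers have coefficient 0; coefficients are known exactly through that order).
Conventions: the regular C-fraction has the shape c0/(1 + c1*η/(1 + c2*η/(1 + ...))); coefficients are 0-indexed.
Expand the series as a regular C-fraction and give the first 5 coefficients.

The regular C-fraction coefficients are [-8/39, -2129/1824, 7104083/32360800, -859276858808/378114817675, 20508657/7104083].

Taylor coefficients (read off): a_0 = -8/39, a_1 = -2129/8892, a_2 = -75661/333450, a_3 = -764963/8002800, a_4 = -1218929/24008400.
c0 = a_0 = -8/39. Peel one level at a time: if S = 1 + c*η/S' with S'(0) = 1, then c is the η-coefficient of S and S' = c*η/(S - 1).
S_1 = c0/f = 1 + (-2129/1824)*η + (7104083/27724800)*η^2 + ...; c1 = -2129/1824.
S_2 = c1*η/(S_1 - 1) = 1 + (7104083/32360800)*η + (5653137229/11331602500)*η^2 + ...; c2 = 7104083/32360800.
S_3 = c2*η/(S_2 - 1) = 1 + (-859276858808/378114817675)*η + (8277413980897464/1261699881772225)*η^2 + ...; c3 = -859276858808/378114817675.
S_4 = c3*η/(S_3 - 1) = 1 + (20508657/7104083)*η + ...; c4 = 20508657/7104083.


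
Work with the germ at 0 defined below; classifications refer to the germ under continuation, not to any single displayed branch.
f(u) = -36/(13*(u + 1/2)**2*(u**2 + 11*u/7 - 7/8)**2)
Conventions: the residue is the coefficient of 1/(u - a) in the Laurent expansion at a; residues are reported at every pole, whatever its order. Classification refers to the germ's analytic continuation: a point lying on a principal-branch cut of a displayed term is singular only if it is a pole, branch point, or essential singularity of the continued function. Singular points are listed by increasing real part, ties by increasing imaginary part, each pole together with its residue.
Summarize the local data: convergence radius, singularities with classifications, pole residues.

Denominator factor (u**2 + 11*u/7 - 7/8)^2: discriminant 585/98, real irrational roots -11/14 + (3/28)*sqrt(130) and -11/14 - (3/28)*sqrt(130); poles of order 2, moduli -11/14 + (3/28)*sqrt(130) and 11/14 + (3/28)*sqrt(130).
Denominator factor (u + 1/2)^2: pole of order 2 at -1/2, modulus 1/2.
The radius of convergence is the smallest modulus among the singular points: -11/14 + (3/28)*sqrt(130).
The factor u**2 + 11*u/7 - 7/8 splits as (u - a)(u - a') with a = -11/14 - (3/28)*sqrt(130), a' = -11/14 + (3/28)*sqrt(130). At the order-2 pole a set g(u) = (u - a)^2*f(u) = [-36/(13*(u + 1/2)**2)] / (u - a')^2.
Order-2 pole: residue = g'(a); g'(-11/14 - (3/28)*sqrt(130)) = 3612672/6409507 - (7137354112/81240501225)*sqrt(130), so the residue is 3612672/6409507 - (7137354112/81240501225)*sqrt(130).
At the order-2 pole -1/2 set g(u) = (u - (-1/2))^2*f(u) = -36/(13*(u**2 + 11*u/7 - 7/8)**2).
Order-2 pole: residue = g'(a); g'(-1/2) = -7225344/6409507, so the residue is -7225344/6409507.
The factor u**2 + 11*u/7 - 7/8 splits as (u - a)(u - a') with a = -11/14 + (3/28)*sqrt(130), a' = -11/14 - (3/28)*sqrt(130). At the order-2 pole a set g(u) = (u - a)^2*f(u) = [-36/(13*(u + 1/2)**2)] / (u - a')^2.
Order-2 pole: residue = g'(a); g'(-11/14 + (3/28)*sqrt(130)) = 3612672/6409507 + (7137354112/81240501225)*sqrt(130), so the residue is 3612672/6409507 + (7137354112/81240501225)*sqrt(130).
List the singular points by increasing real part (a conjugate pair: the negative imaginary part first).

Radius of convergence at 0: -11/14 + (3/28)*sqrt(130).
At -11/14 - (3/28)*sqrt(130): a pole of order 2; residue 3612672/6409507 - (7137354112/81240501225)*sqrt(130).
At -1/2: a pole of order 2; residue -7225344/6409507.
At -11/14 + (3/28)*sqrt(130): a pole of order 2; residue 3612672/6409507 + (7137354112/81240501225)*sqrt(130).


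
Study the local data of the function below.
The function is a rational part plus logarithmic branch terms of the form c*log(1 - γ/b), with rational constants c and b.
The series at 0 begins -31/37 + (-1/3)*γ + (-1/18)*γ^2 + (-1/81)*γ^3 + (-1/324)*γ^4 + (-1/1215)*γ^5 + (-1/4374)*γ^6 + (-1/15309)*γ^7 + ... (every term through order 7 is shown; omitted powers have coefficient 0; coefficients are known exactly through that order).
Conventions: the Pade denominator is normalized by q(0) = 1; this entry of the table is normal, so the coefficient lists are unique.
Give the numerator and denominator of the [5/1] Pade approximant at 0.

The Pade approximant has numerator coefficients [-31/37, -67/666, 1/27, 1/324, 1/2916, 1/29160]; denominator coefficients [1, -5/18].

Taylor coefficients needed (read off): a_0 = -31/37, a_1 = -1/3, a_2 = -1/18, a_3 = -1/81, a_4 = -1/324, a_5 = -1/1215, a_6 = -1/4374.
Write the denominator as Q(γ) = 1 + q1*γ. Requiring Q*f - P = O(γ^7) with deg P <= 5 kills the coefficients of γ^6..γ^6 in Q*f:
  γ^6: a_6 + q1*a_5 = 0, i.e. -1/4374 + (-1/1215)*q1 = 0.
Solving this linear system: q1 = -5/18.
The numerator is Q*f truncated at degree 5: P0 = a_0 = -31/37; P1 = a_1 + q1*a_0 = -67/666; P2 = a_2 + q1*a_1 = 1/27; P3 = a_3 + q1*a_2 = 1/324; P4 = a_4 + q1*a_3 = 1/2916; P5 = a_5 + q1*a_4 = 1/29160.


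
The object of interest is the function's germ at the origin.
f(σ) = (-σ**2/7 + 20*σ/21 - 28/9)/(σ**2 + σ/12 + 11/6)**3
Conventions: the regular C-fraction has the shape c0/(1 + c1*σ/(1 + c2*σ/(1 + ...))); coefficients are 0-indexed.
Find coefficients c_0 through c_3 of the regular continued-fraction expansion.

The regular C-fraction coefficients are [-672/1331, 477/1078, -335474/85701, 2073635165/586744026].

Taylor coefficients (expand at 0): a_0 = -672/1331, a_1 = 22896/102487, a_2 = 124920/161051, a_3 = -4930260/12400927.
c0 = a_0 = -672/1331. Peel one level at a time: if S = 1 + c*σ/S' with S'(0) = 1, then c is the σ-coefficient of S and S' = c*σ/(S - 1).
S_1 = c0/f = 1 + (477/1078)*σ + (503211/290521)*σ^2 + ...; c1 = 477/1078.
S_2 = c1*σ/(S_1 - 1) = 1 + (-335474/85701)*σ + (42319085/3059001)*σ^2 + ...; c2 = -335474/85701.
S_3 = c2*σ/(S_2 - 1) = 1 + (2073635165/586744026)*σ + ...; c3 = 2073635165/586744026.


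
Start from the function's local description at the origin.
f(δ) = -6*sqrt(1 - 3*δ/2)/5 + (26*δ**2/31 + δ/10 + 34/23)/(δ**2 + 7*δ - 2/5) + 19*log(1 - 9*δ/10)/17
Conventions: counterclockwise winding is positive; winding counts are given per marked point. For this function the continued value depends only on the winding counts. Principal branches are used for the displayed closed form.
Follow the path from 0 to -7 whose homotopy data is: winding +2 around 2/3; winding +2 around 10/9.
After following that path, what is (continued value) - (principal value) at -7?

The rational part is single-valued and drops out of the difference; each branch term changes only by its own monodromy.
(19/17)*log(1 - δ/(10/9)): each positive loop around 10/9 adds 2*pi*i to the log, so winding +2 contributes (19/17)*(2)*2*pi*i = (76/17)*pi*i.
(-6/5)*sqrt(1 - δ/(2/3)): winding +2 is even, the square root returns to the same sheet, contribution 0.
Summing the contributions at δ = -7 gives (76/17)*pi*i.

Continued minus principal equals (76/17)*pi*i.


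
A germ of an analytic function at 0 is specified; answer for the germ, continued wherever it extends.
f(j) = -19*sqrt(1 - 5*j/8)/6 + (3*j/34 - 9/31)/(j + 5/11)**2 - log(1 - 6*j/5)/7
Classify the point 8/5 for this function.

The term (-19/6)*sqrt(1 - j/(8/5)) has argument 1 - 8/5/(8/5) = 0 at 8/5: a square-root (algebraic, two-sheeted) branch point; the remaining terms are analytic or single-valued there.

The point is an algebraic (square-root) branch point.


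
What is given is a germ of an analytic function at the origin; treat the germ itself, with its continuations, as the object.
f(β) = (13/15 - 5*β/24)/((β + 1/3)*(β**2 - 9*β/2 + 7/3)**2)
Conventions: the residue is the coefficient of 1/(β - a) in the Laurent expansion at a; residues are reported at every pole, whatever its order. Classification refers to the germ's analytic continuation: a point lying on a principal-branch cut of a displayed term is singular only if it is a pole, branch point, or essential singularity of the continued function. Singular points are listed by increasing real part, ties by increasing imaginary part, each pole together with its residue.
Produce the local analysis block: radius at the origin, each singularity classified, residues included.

Radius of convergence at 0: 1/3.
At -1/3: a pole of order 1; residue 3033/50410.
At 9/4 - (1/12)*sqrt(393): a pole of order 2; residue -3033/100820 - (2146923/1730172020)*sqrt(393).
At 9/4 + (1/12)*sqrt(393): a pole of order 2; residue -3033/100820 + (2146923/1730172020)*sqrt(393).

Denominator factor (β + 1/3): pole of order 1 at -1/3, modulus 1/3.
Denominator factor (β**2 - 9*β/2 + 7/3)^2: discriminant 131/12, real irrational roots 9/4 + (1/12)*sqrt(393) and 9/4 - (1/12)*sqrt(393); poles of order 2, moduli 9/4 + (1/12)*sqrt(393) and 9/4 - (1/12)*sqrt(393).
The radius of convergence is the smallest modulus among the singular points: 1/3.
At the order-1 pole -1/3 set g(β) = (β - (-1/3))*f(β) = (13/15 - 5*β/24)/(β**2 - 9*β/2 + 7/3)**2.
Simple pole: residue = g(a) at a = -1/3, which is 3033/50410.
The factor β**2 - 9*β/2 + 7/3 splits as (β - a)(β - a') with a = 9/4 - (1/12)*sqrt(393), a' = 9/4 + (1/12)*sqrt(393). At the order-2 pole a set g(β) = (β - a)^2*f(β) = [(13/15 - 5*β/24)/(β + 1/3)] / (β - a')^2.
Order-2 pole: residue = g'(a); g'(9/4 - (1/12)*sqrt(393)) = -3033/100820 - (2146923/1730172020)*sqrt(393), so the residue is -3033/100820 - (2146923/1730172020)*sqrt(393).
The factor β**2 - 9*β/2 + 7/3 splits as (β - a)(β - a') with a = 9/4 + (1/12)*sqrt(393), a' = 9/4 - (1/12)*sqrt(393). At the order-2 pole a set g(β) = (β - a)^2*f(β) = [(13/15 - 5*β/24)/(β + 1/3)] / (β - a')^2.
Order-2 pole: residue = g'(a); g'(9/4 + (1/12)*sqrt(393)) = -3033/100820 + (2146923/1730172020)*sqrt(393), so the residue is -3033/100820 + (2146923/1730172020)*sqrt(393).
List the singular points by increasing real part (a conjugate pair: the negative imaginary part first).


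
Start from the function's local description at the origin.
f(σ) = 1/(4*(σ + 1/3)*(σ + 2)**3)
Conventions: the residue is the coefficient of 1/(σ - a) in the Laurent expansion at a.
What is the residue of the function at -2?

At the order-3 pole -2 set g(σ) = (σ - (-2))^3*f(σ) = 1/(4*(σ + 1/3)).
Order-3 pole: residue = g''(a)/2; g''(-2) = -27/250, so the residue is -27/500.

The residue is -27/500.


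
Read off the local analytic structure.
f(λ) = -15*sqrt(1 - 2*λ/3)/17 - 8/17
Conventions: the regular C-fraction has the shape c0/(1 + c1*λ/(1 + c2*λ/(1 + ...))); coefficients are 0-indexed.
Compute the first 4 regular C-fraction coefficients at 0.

The regular C-fraction coefficients are [-23/17, 5/23, -53/138, -23/318].

Taylor coefficients (expand at 0): a_0 = -23/17, a_1 = 5/17, a_2 = 5/102, a_3 = 5/306.
c0 = a_0 = -23/17. Peel one level at a time: if S = 1 + c*λ/S' with S'(0) = 1, then c is the λ-coefficient of S and S' = c*λ/(S - 1).
S_1 = c0/f = 1 + (5/23)*λ + (265/3174)*λ^2 + ...; c1 = 5/23.
S_2 = c1*λ/(S_1 - 1) = 1 + (-53/138)*λ + (-1/36)*λ^2 + ...; c2 = -53/138.
S_3 = c2*λ/(S_2 - 1) = 1 + (-23/318)*λ + ...; c3 = -23/318.


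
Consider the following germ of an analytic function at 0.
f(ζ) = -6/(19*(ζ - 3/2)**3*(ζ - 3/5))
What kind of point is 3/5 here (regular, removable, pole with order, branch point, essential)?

The denominator factor ζ - 3/5 vanishes at 3/5 and appears to the power 1; the numerator there equals -6/19, nonzero, and no other factor vanishes.
Hence a pole whose order is the multiplicity, 1.

The point is a pole of order 1.


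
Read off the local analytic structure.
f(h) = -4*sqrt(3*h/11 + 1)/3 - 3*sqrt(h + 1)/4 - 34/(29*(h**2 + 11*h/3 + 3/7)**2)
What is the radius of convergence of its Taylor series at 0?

Denominator factor (h**2 + 11*h/3 + 3/7)^2: discriminant 739/63, real irrational roots -11/6 + (1/42)*sqrt(5173) and -11/6 - (1/42)*sqrt(5173); poles of order 2, moduli 11/6 - (1/42)*sqrt(5173) and 11/6 + (1/42)*sqrt(5173).
Branch term (-3/4)*sqrt(1 - h/(-1)): its argument vanishes at h = -1, a square-root branch point, modulus 1.
Branch term (-4/3)*sqrt(1 - h/(-11/3)): its argument vanishes at h = -11/3, a square-root branch point, modulus 11/3.
The radius of convergence is the smallest modulus among the singular points: 11/6 - (1/42)*sqrt(5173).

The radius of convergence is 11/6 - (1/42)*sqrt(5173).


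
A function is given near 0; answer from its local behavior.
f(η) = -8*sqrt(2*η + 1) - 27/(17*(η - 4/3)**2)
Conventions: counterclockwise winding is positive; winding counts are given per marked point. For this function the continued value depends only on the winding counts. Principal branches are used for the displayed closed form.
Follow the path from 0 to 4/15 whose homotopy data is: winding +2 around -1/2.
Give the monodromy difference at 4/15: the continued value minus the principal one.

The rational part is single-valued and drops out of the difference; each branch term changes only by its own monodromy.
(-8)*sqrt(1 - η/(-1/2)): winding +2 is even, the square root returns to the same sheet, contribution 0.
Summing the contributions at η = 4/15 gives 0.

Continued minus principal equals 0.


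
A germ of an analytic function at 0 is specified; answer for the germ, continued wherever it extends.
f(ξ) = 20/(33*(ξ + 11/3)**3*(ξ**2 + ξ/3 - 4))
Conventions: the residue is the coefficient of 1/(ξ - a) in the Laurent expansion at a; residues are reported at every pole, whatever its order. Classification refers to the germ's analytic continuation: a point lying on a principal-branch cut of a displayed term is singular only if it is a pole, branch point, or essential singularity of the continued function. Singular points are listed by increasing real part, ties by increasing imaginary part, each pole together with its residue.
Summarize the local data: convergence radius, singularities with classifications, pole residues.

Radius of convergence at 0: -1/6 + (1/6)*sqrt(145).
At -11/3: a pole of order 3; residue 49545/1114366.
At -1/6 - (1/6)*sqrt(145): a pole of order 1; residue -49545/2228732 - (124173/64633228)*sqrt(145).
At -1/6 + (1/6)*sqrt(145): a pole of order 1; residue -49545/2228732 + (124173/64633228)*sqrt(145).

Denominator factor (ξ**2 + ξ/3 - 4): discriminant 145/9, real irrational roots -1/6 + (1/6)*sqrt(145) and -1/6 - (1/6)*sqrt(145); poles of order 1, moduli -1/6 + (1/6)*sqrt(145) and 1/6 + (1/6)*sqrt(145).
Denominator factor (ξ + 11/3)^3: pole of order 3 at -11/3, modulus 11/3.
The radius of convergence is the smallest modulus among the singular points: -1/6 + (1/6)*sqrt(145).
At the order-3 pole -11/3 set g(ξ) = (ξ - (-11/3))^3*f(ξ) = 20/(33*(ξ**2 + ξ/3 - 4)).
Order-3 pole: residue = g''(a)/2; g''(-11/3) = 49545/557183, so the residue is 49545/1114366.
The factor ξ**2 + ξ/3 - 4 splits as (ξ - a)(ξ - a') with a = -1/6 - (1/6)*sqrt(145), a' = -1/6 + (1/6)*sqrt(145). At the order-1 pole a set g(ξ) = (ξ - a)*f(ξ) = [20/(33*(ξ + 11/3)**3)] / (ξ - a').
Simple pole: residue = g(a) at a = -1/6 - (1/6)*sqrt(145), which is -49545/2228732 - (124173/64633228)*sqrt(145).
The factor ξ**2 + ξ/3 - 4 splits as (ξ - a)(ξ - a') with a = -1/6 + (1/6)*sqrt(145), a' = -1/6 - (1/6)*sqrt(145). At the order-1 pole a set g(ξ) = (ξ - a)*f(ξ) = [20/(33*(ξ + 11/3)**3)] / (ξ - a').
Simple pole: residue = g(a) at a = -1/6 + (1/6)*sqrt(145), which is -49545/2228732 + (124173/64633228)*sqrt(145).
List the singular points by increasing real part (a conjugate pair: the negative imaginary part first).


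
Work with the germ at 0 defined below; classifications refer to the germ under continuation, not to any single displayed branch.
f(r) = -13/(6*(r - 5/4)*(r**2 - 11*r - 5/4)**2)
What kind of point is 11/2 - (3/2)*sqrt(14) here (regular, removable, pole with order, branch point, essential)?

The point is a pole of order 2.

The denominator factor r**2 - 11*r - 5/4 vanishes at 11/2 - (3/2)*sqrt(14) and appears to the power 2; the numerator there equals -13/6, nonzero, and no other factor vanishes.
Hence a pole whose order is the multiplicity, 2.


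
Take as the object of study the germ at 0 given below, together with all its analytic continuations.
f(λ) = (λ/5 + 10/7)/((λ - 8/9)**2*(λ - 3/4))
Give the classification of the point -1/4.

Denominator factors: λ - 8/9 = -41/36 at λ = -1/4; λ - 3/4 = -1 at λ = -1/4 — none vanishes.
So the germ continues analytically to -1/4.

The point is a regular point.


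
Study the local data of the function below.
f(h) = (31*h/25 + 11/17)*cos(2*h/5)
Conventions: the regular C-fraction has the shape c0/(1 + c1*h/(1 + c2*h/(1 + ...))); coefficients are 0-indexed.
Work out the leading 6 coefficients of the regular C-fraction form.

The regular C-fraction coefficients are [11/17, -527/275, 283779/144925, -22/527, -28985/851337, -440683724/234117675].

Taylor coefficients (expand at 0): a_0 = 11/17, a_1 = 31/25, a_2 = -22/425, a_3 = -62/625, a_4 = 22/31875, a_5 = 62/46875.
c0 = a_0 = 11/17. Peel one level at a time: if S = 1 + c*h/S' with S'(0) = 1, then c is the h-coefficient of S and S' = c*h/(S - 1).
S_1 = c0/f = 1 + (-527/275)*h + (283779/75625)*h^2 + ...; c1 = -527/275.
S_2 = c1*h/(S_1 - 1) = 1 + (283779/144925)*h + (567558/6943225)*h^2 + ...; c2 = 283779/144925.
S_3 = c2*h/(S_2 - 1) = 1 + (-22/527)*h + (-1210/851337)*h^2 + ...; c3 = -22/527.
S_4 = c3*h/(S_3 - 1) = 1 + (-28985/851337)*h + (-232240322548/3623873437845)*h^2 + ...; c4 = -28985/851337.
S_5 = c4*h/(S_4 - 1) = 1 + (-440683724/234117675)*h + ...; c5 = -440683724/234117675.


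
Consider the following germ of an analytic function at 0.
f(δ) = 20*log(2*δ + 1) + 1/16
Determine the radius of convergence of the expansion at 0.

The radius of convergence is 1/2.

Branch term (20)*log(1 - δ/(-1/2)): its argument vanishes at δ = -1/2, a logarithmic branch point, modulus 1/2.
The radius of convergence is the smallest modulus among the singular points: 1/2.


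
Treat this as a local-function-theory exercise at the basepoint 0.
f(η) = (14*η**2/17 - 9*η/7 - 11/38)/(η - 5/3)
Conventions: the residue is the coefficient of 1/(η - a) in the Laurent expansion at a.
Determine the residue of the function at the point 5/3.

The residue is -5891/40698.

At the order-1 pole 5/3 set g(η) = (η - (5/3))*f(η) = 14*η**2/17 - 9*η/7 - 11/38.
Simple pole: residue = g(a) at a = 5/3, which is -5891/40698.


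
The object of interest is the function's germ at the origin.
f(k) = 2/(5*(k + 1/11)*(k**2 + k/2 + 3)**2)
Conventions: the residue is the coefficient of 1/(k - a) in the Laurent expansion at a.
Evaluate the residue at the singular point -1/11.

At the order-1 pole -1/11 set g(k) = (k - (-1/11))*f(k) = 2/(5*(k**2 + k/2 + 3)**2).
Simple pole: residue = g(a) at a = -1/11, which is 117128/2570445.

The residue is 117128/2570445.


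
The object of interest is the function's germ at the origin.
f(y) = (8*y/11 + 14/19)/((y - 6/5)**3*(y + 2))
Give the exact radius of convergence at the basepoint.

The radius of convergence is 6/5.

Denominator factor (y - 6/5)^3: pole of order 3 at 6/5, modulus 6/5.
Denominator factor (y + 2): pole of order 1 at -2, modulus 2.
The radius of convergence is the smallest modulus among the singular points: 6/5.


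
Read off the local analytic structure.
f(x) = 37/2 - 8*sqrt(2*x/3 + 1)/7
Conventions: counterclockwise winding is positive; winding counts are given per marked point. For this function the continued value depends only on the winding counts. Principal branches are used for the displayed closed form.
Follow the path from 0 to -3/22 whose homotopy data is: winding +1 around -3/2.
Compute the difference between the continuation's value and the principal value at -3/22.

The rational part is single-valued and drops out of the difference; each branch term changes only by its own monodromy.
(-8/7)*sqrt(1 - x/(-3/2)): winding +1 is odd, the square root flips sign, contributing -2*(-8/7)*sqrt(1 - (-3/22)/(-3/2)) = -2*(-8/7)*sqrt(10/11) = (16/77)*sqrt(110).
Summing the contributions at x = -3/22 gives (16/77)*sqrt(110).

Continued minus principal equals (16/77)*sqrt(110).


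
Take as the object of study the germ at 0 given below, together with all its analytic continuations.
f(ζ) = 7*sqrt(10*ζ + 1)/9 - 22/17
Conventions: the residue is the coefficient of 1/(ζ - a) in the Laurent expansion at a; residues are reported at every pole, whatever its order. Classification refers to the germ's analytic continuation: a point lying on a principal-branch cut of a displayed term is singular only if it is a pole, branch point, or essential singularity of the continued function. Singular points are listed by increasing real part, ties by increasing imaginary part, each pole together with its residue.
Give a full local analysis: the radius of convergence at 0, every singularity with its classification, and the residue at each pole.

Branch term (7/9)*sqrt(1 - ζ/(-1/10)): its argument vanishes at ζ = -1/10, a square-root branch point, modulus 1/10.
The radius of convergence is the smallest modulus among the singular points: 1/10.

Radius of convergence at 0: 1/10.
At -1/10: an algebraic (square-root) branch point.


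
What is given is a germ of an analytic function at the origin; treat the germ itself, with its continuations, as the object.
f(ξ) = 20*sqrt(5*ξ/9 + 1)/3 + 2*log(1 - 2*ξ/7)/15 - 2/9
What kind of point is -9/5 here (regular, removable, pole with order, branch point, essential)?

The point is an algebraic (square-root) branch point.

The term (20/3)*sqrt(1 - ξ/(-9/5)) has argument 1 - -9/5/(-9/5) = 0 at -9/5: a square-root (algebraic, two-sheeted) branch point; the remaining terms are analytic or single-valued there.


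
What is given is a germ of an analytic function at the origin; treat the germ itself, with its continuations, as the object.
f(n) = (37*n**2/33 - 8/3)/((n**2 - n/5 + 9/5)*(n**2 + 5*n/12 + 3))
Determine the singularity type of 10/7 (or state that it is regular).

The point is a regular point.

Denominator factors: n**2 - n/5 + 9/5 = 871/245 at n = 10/7; n**2 + 5*n/12 + 3 = 1657/294 at n = 10/7 — none vanishes.
So the germ continues analytically to 10/7.


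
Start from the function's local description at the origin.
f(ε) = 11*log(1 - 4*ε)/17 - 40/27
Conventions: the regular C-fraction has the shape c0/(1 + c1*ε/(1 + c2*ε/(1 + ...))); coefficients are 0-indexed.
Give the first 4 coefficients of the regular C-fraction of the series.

The regular C-fraction coefficients are [-40/27, -297/170, -43/170, -680/129].

Taylor coefficients (expand at 0): a_0 = -40/27, a_1 = -44/17, a_2 = -88/17, a_3 = -704/51.
c0 = a_0 = -40/27. Peel one level at a time: if S = 1 + c*ε/S' with S'(0) = 1, then c is the ε-coefficient of S and S' = c*ε/(S - 1).
S_1 = c0/f = 1 + (-297/170)*ε + (-12771/28900)*ε^2 + ...; c1 = -297/170.
S_2 = c1*ε/(S_1 - 1) = 1 + (-43/170)*ε + (-4/3)*ε^2 + ...; c2 = -43/170.
S_3 = c2*ε/(S_2 - 1) = 1 + (-680/129)*ε + ...; c3 = -680/129.


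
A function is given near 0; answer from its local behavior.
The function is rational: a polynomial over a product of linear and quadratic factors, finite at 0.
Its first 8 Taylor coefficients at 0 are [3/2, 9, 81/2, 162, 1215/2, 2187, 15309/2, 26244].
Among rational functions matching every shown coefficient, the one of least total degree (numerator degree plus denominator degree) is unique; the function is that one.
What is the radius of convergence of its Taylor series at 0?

No rational of total degree below 2 reproduces all 8 coefficients; solving the [0/2] Pade equations on them gives f(γ) = 1/(6*(γ - 1/3)**2), whose expansion matches every shown term.
Denominator factor (γ - 1/3)^2: pole of order 2 at 1/3, modulus 1/3.
The radius of convergence is the smallest modulus among the singular points: 1/3.

The radius of convergence is 1/3.


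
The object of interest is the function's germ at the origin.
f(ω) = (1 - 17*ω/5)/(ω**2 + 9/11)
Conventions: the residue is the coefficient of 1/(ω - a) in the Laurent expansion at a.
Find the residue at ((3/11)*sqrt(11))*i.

The factor ω**2 + 9/11 splits as (ω - a)(ω - a') with a = ((3/11)*sqrt(11))*i, a' = -((3/11)*sqrt(11))*i. At the order-1 pole a set g(ω) = (ω - a)*f(ω) = [1 - 17*ω/5] / (ω - a').
Simple pole: residue = g(a) at a = ((3/11)*sqrt(11))*i, which is (-17/10) - ((1/6)*sqrt(11))*i.

The residue is (-17/10) - ((1/6)*sqrt(11))*i.


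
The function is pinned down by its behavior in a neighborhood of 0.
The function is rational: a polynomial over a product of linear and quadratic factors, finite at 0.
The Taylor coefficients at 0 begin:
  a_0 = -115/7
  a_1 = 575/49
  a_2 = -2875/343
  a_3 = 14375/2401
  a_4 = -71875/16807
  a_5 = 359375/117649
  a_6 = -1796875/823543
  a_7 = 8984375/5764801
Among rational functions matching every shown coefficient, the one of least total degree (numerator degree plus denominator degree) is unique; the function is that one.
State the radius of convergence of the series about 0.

The radius of convergence is 7/5.

No rational of total degree below 1 reproduces all 8 coefficients; solving the [0/1] Pade equations on them gives f(λ) = -23/(λ + 7/5), whose expansion matches every shown term.
Denominator factor (λ + 7/5): pole of order 1 at -7/5, modulus 7/5.
The radius of convergence is the smallest modulus among the singular points: 7/5.


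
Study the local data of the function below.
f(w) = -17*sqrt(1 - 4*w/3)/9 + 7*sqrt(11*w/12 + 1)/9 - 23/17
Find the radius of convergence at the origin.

The radius of convergence is 3/4.

Branch term (7/9)*sqrt(1 - w/(-12/11)): its argument vanishes at w = -12/11, a square-root branch point, modulus 12/11.
Branch term (-17/9)*sqrt(1 - w/(3/4)): its argument vanishes at w = 3/4, a square-root branch point, modulus 3/4.
The radius of convergence is the smallest modulus among the singular points: 3/4.


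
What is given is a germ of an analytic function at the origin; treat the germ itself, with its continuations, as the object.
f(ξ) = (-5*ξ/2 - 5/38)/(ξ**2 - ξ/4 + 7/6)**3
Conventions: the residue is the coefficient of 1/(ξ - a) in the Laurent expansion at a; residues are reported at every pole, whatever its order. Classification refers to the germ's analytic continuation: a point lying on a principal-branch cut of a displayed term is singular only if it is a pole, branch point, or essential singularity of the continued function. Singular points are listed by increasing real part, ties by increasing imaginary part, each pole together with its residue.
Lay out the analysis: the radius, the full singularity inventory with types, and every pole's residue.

Denominator factor (ξ**2 - ξ/4 + 7/6)^3: discriminant -221/48, complex-conjugate roots (1/8) + ((1/24)*sqrt(663))*i and (1/8) - ((1/24)*sqrt(663))*i; poles of order 3, moduli (1/6)*sqrt(42) and (1/6)*sqrt(42).
The radius of convergence is the smallest modulus among the singular points: (1/6)*sqrt(42).
The factor ξ**2 - ξ/4 + 7/6 splits as (ξ - a)(ξ - a') with a = (1/8) - ((1/24)*sqrt(663))*i, a' = (1/8) + ((1/24)*sqrt(663))*i. At the order-3 pole a set g(ξ) = (ξ - a)^3*f(ξ) = [-5*ξ/2 - 5/38] / (ξ - a')^3.
Order-3 pole: residue = g''(a)/2; g''((1/8) - ((1/24)*sqrt(663))*i) = -((933120/205083359)*sqrt(663))*i, so the residue is -((466560/205083359)*sqrt(663))*i.
The factor ξ**2 - ξ/4 + 7/6 splits as (ξ - a)(ξ - a') with a = (1/8) + ((1/24)*sqrt(663))*i, a' = (1/8) - ((1/24)*sqrt(663))*i. At the order-3 pole a set g(ξ) = (ξ - a)^3*f(ξ) = [-5*ξ/2 - 5/38] / (ξ - a')^3.
Order-3 pole: residue = g''(a)/2; g''((1/8) + ((1/24)*sqrt(663))*i) = ((933120/205083359)*sqrt(663))*i, so the residue is ((466560/205083359)*sqrt(663))*i.
List the singular points by increasing real part (a conjugate pair: the negative imaginary part first).

Radius of convergence at 0: (1/6)*sqrt(42).
At (1/8) - ((1/24)*sqrt(663))*i: a pole of order 3; residue -((466560/205083359)*sqrt(663))*i.
At (1/8) + ((1/24)*sqrt(663))*i: a pole of order 3; residue ((466560/205083359)*sqrt(663))*i.


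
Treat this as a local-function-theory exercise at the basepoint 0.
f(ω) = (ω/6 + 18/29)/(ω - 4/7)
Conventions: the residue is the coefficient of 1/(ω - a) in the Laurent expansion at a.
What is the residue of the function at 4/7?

At the order-1 pole 4/7 set g(ω) = (ω - (4/7))*f(ω) = ω/6 + 18/29.
Simple pole: residue = g(a) at a = 4/7, which is 436/609.

The residue is 436/609.


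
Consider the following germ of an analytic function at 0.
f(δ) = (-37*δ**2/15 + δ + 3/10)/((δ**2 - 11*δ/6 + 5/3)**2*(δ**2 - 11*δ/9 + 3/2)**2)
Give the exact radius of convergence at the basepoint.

Denominator factor (δ**2 - 11*δ/9 + 3/2)^2: discriminant -365/81, complex-conjugate roots (11/18) + ((1/18)*sqrt(365))*i and (11/18) - ((1/18)*sqrt(365))*i; poles of order 2, moduli (1/2)*sqrt(6) and (1/2)*sqrt(6).
Denominator factor (δ**2 - 11*δ/6 + 5/3)^2: discriminant -119/36, complex-conjugate roots (11/12) + ((1/12)*sqrt(119))*i and (11/12) - ((1/12)*sqrt(119))*i; poles of order 2, moduli (1/3)*sqrt(15) and (1/3)*sqrt(15).
The radius of convergence is the smallest modulus among the singular points: (1/2)*sqrt(6).

The radius of convergence is (1/2)*sqrt(6).


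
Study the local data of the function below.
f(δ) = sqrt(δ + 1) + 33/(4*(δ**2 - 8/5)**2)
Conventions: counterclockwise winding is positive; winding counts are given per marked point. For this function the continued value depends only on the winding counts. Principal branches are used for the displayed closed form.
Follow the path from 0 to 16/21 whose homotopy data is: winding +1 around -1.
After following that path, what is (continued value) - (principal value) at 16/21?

The rational part is single-valued and drops out of the difference; each branch term changes only by its own monodromy.
(1)*sqrt(1 - δ/(-1)): winding +1 is odd, the square root flips sign, contributing -2*(1)*sqrt(1 - (16/21)/(-1)) = -2*(1)*sqrt(37/21) = -(2/21)*sqrt(777).
Summing the contributions at δ = 16/21 gives -(2/21)*sqrt(777).

Continued minus principal equals -(2/21)*sqrt(777).


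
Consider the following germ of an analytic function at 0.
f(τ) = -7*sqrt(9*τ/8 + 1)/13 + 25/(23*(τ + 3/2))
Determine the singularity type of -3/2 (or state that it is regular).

The denominator factor τ + 3/2 vanishes at -3/2 and appears to the power 1; the numerator there equals 25/23, nonzero, and no other factor vanishes.
The branch terms are analytic at this point.
Hence a pole whose order is the multiplicity, 1.

The point is a pole of order 1.


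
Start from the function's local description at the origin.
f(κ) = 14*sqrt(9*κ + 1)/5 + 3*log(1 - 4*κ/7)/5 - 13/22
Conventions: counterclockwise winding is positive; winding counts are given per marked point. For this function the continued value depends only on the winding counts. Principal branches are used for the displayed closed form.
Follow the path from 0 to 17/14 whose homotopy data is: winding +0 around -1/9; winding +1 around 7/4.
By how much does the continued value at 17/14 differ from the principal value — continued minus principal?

The rational part is single-valued and drops out of the difference; each branch term changes only by its own monodromy.
(14/5)*sqrt(1 - κ/(-1/9)): winding +0 is even, the square root returns to the same sheet, contribution 0.
(3/5)*log(1 - κ/(7/4)): each positive loop around 7/4 adds 2*pi*i to the log, so winding +1 contributes (3/5)*(1)*2*pi*i = (6/5)*pi*i.
Summing the contributions at κ = 17/14 gives (6/5)*pi*i.

Continued minus principal equals (6/5)*pi*i.


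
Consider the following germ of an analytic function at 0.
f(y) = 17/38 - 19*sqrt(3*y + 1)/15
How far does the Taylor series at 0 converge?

Branch term (-19/15)*sqrt(1 - y/(-1/3)): its argument vanishes at y = -1/3, a square-root branch point, modulus 1/3.
The radius of convergence is the smallest modulus among the singular points: 1/3.

The radius of convergence is 1/3.


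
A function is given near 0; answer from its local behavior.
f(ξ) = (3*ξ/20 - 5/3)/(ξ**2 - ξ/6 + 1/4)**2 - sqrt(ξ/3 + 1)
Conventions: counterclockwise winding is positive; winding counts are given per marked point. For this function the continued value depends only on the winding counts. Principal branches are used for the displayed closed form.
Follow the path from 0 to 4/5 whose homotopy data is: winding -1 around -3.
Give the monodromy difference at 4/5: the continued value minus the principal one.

The rational part is single-valued and drops out of the difference; each branch term changes only by its own monodromy.
(-1)*sqrt(1 - ξ/(-3)): winding -1 is odd, the square root flips sign, contributing -2*(-1)*sqrt(1 - (4/5)/(-3)) = -2*(-1)*sqrt(19/15) = (2/15)*sqrt(285).
Summing the contributions at ξ = 4/5 gives (2/15)*sqrt(285).

Continued minus principal equals (2/15)*sqrt(285).


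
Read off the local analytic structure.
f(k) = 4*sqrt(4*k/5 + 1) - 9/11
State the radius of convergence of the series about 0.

The radius of convergence is 5/4.

Branch term (4)*sqrt(1 - k/(-5/4)): its argument vanishes at k = -5/4, a square-root branch point, modulus 5/4.
The radius of convergence is the smallest modulus among the singular points: 5/4.


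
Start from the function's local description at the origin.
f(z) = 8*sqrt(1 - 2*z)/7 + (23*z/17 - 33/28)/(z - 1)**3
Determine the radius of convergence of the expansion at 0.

Denominator factor (z - 1)^3: pole of order 3 at 1, modulus 1.
Branch term (8/7)*sqrt(1 - z/(1/2)): its argument vanishes at z = 1/2, a square-root branch point, modulus 1/2.
The radius of convergence is the smallest modulus among the singular points: 1/2.

The radius of convergence is 1/2.


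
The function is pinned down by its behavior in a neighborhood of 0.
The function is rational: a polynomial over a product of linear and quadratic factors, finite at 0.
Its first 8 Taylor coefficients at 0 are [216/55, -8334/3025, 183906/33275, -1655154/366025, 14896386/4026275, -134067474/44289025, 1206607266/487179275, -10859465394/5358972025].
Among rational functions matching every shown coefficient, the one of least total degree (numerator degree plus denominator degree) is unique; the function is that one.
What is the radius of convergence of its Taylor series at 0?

No rational of total degree below 3 reproduces all 8 coefficients; solving the [2/1] Pade equations on them gives f(σ) = (4*σ**2 + 14*σ/25 + 24/5)/(σ + 11/9), whose expansion matches every shown term.
Denominator factor (σ + 11/9): pole of order 1 at -11/9, modulus 11/9.
The radius of convergence is the smallest modulus among the singular points: 11/9.

The radius of convergence is 11/9.


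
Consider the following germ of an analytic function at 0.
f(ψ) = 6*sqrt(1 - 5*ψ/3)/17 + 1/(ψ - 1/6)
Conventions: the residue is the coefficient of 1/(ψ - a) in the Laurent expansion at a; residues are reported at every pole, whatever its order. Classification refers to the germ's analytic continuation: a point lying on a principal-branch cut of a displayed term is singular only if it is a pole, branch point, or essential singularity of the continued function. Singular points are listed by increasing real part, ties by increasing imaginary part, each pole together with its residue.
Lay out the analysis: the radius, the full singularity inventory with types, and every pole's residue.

Radius of convergence at 0: 1/6.
At 1/6: a pole of order 1; residue 1.
At 3/5: an algebraic (square-root) branch point.

Denominator factor (ψ - 1/6): pole of order 1 at 1/6, modulus 1/6.
Branch term (6/17)*sqrt(1 - ψ/(3/5)): its argument vanishes at ψ = 3/5, a square-root branch point, modulus 3/5.
The radius of convergence is the smallest modulus among the singular points: 1/6.
The branch term is analytic at 1/6 and contributes nothing to the residue; only the rational part matters.
At the order-1 pole 1/6 set g(ψ) = (ψ - (1/6))*(rational part) = 1.
Simple pole: residue = g(a) at a = 1/6, which is 1.
List the singular points by increasing real part (a conjugate pair: the negative imaginary part first).


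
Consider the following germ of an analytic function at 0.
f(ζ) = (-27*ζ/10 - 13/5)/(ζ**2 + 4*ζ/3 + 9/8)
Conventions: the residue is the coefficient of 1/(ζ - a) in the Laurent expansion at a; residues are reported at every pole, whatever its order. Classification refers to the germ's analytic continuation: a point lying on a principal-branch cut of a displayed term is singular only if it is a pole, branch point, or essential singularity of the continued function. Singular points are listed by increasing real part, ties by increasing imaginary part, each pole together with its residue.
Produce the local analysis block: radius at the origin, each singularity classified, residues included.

Denominator factor (ζ**2 + 4*ζ/3 + 9/8): discriminant -49/18, complex-conjugate roots (-2/3) + ((7/12)*sqrt(2))*i and (-2/3) - ((7/12)*sqrt(2))*i; poles of order 1, moduli (3/4)*sqrt(2) and (3/4)*sqrt(2).
The radius of convergence is the smallest modulus among the singular points: (3/4)*sqrt(2).
The factor ζ**2 + 4*ζ/3 + 9/8 splits as (ζ - a)(ζ - a') with a = (-2/3) - ((7/12)*sqrt(2))*i, a' = (-2/3) + ((7/12)*sqrt(2))*i. At the order-1 pole a set g(ζ) = (ζ - a)*f(ζ) = [-27*ζ/10 - 13/5] / (ζ - a').
Simple pole: residue = g(a) at a = (-2/3) - ((7/12)*sqrt(2))*i, which is (-27/20) - ((12/35)*sqrt(2))*i.
The factor ζ**2 + 4*ζ/3 + 9/8 splits as (ζ - a)(ζ - a') with a = (-2/3) + ((7/12)*sqrt(2))*i, a' = (-2/3) - ((7/12)*sqrt(2))*i. At the order-1 pole a set g(ζ) = (ζ - a)*f(ζ) = [-27*ζ/10 - 13/5] / (ζ - a').
Simple pole: residue = g(a) at a = (-2/3) + ((7/12)*sqrt(2))*i, which is (-27/20) + ((12/35)*sqrt(2))*i.
List the singular points by increasing real part (a conjugate pair: the negative imaginary part first).

Radius of convergence at 0: (3/4)*sqrt(2).
At (-2/3) - ((7/12)*sqrt(2))*i: a pole of order 1; residue (-27/20) - ((12/35)*sqrt(2))*i.
At (-2/3) + ((7/12)*sqrt(2))*i: a pole of order 1; residue (-27/20) + ((12/35)*sqrt(2))*i.
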